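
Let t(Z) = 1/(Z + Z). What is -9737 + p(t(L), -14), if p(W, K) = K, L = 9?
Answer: -9751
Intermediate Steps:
t(Z) = 1/(2*Z)
-9737 + p(t(L), -14) = -9737 - 14 = -9751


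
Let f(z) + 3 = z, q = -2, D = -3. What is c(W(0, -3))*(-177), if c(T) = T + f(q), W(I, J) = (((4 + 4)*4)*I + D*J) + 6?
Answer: -1770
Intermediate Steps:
f(z) = -3 + z
W(I, J) = 6 - 3*J + 32*I (W(I, J) = (((4 + 4)*4)*I - 3*J) + 6 = ((8*4)*I - 3*J) + 6 = (32*I - 3*J) + 6 = (-3*J + 32*I) + 6 = 6 - 3*J + 32*I)
c(T) = -5 + T (c(T) = T + (-3 - 2) = T - 5 = -5 + T)
c(W(0, -3))*(-177) = (-5 + (6 - 3*(-3) + 32*0))*(-177) = (-5 + (6 + 9 + 0))*(-177) = (-5 + 15)*(-177) = 10*(-177) = -1770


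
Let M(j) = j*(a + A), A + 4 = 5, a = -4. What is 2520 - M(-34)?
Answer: 2418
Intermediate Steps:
A = 1 (A = -4 + 5 = 1)
M(j) = -3*j (M(j) = j*(-4 + 1) = j*(-3) = -3*j)
2520 - M(-34) = 2520 - (-3)*(-34) = 2520 - 1*102 = 2520 - 102 = 2418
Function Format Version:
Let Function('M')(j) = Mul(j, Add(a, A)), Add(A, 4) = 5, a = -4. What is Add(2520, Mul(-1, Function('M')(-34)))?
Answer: 2418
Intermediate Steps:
A = 1 (A = Add(-4, 5) = 1)
Function('M')(j) = Mul(-3, j) (Function('M')(j) = Mul(j, Add(-4, 1)) = Mul(j, -3) = Mul(-3, j))
Add(2520, Mul(-1, Function('M')(-34))) = Add(2520, Mul(-1, Mul(-3, -34))) = Add(2520, Mul(-1, 102)) = Add(2520, -102) = 2418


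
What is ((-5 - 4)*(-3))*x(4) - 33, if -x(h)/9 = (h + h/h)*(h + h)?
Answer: -9753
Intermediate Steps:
x(h) = -18*h*(1 + h) (x(h) = -9*(h + h/h)*(h + h) = -9*(h + 1)*2*h = -9*(1 + h)*2*h = -18*h*(1 + h))
((-5 - 4)*(-3))*x(4) - 33 = ((-5 - 4)*(-3))*(-18*4*(1 + 4)) - 33 = (-9*(-3))*(-18*4*5) - 33 = 27*(-360) - 33 = -9720 - 33 = -9753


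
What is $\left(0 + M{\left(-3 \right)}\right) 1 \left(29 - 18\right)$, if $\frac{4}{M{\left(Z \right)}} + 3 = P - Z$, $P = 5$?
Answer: $\frac{44}{5} \approx 8.8$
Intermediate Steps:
$M{\left(Z \right)} = \frac{4}{2 - Z}$ ($M{\left(Z \right)} = \frac{4}{-3 - \left(-5 + Z\right)} = \frac{4}{2 - Z}$)
$\left(0 + M{\left(-3 \right)}\right) 1 \left(29 - 18\right) = \left(0 - \frac{4}{-2 - 3}\right) 1 \left(29 - 18\right) = \left(0 - \frac{4}{-5}\right) 1 \cdot 11 = \left(0 - - \frac{4}{5}\right) 1 \cdot 11 = \left(0 + \frac{4}{5}\right) 1 \cdot 11 = \frac{4}{5} \cdot 1 \cdot 11 = \frac{4}{5} \cdot 11 = \frac{44}{5}$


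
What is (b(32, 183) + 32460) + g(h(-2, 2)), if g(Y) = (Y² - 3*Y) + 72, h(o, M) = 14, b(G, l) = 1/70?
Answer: 2288021/70 ≈ 32686.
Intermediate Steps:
b(G, l) = 1/70
g(Y) = 72 + Y² - 3*Y
(b(32, 183) + 32460) + g(h(-2, 2)) = (1/70 + 32460) + (72 + 14² - 3*14) = 2272201/70 + (72 + 196 - 42) = 2272201/70 + 226 = 2288021/70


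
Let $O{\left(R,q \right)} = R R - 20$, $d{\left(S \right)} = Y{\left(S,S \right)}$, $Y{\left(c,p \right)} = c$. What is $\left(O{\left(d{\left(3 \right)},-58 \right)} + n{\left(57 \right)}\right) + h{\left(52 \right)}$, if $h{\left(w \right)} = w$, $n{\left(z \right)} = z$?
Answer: $98$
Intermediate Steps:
$d{\left(S \right)} = S$
$O{\left(R,q \right)} = -20 + R^{2}$ ($O{\left(R,q \right)} = R^{2} - 20 = -20 + R^{2}$)
$\left(O{\left(d{\left(3 \right)},-58 \right)} + n{\left(57 \right)}\right) + h{\left(52 \right)} = \left(\left(-20 + 3^{2}\right) + 57\right) + 52 = \left(\left(-20 + 9\right) + 57\right) + 52 = \left(-11 + 57\right) + 52 = 46 + 52 = 98$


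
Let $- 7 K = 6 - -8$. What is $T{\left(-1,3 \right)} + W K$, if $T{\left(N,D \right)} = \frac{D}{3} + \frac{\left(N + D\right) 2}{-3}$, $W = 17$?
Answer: $- \frac{103}{3} \approx -34.333$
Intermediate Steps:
$T{\left(N,D \right)} = - \frac{2 N}{3} - \frac{D}{3}$ ($T{\left(N,D \right)} = D \frac{1}{3} + \left(D + N\right) 2 \left(- \frac{1}{3}\right) = \frac{D}{3} + \left(2 D + 2 N\right) \left(- \frac{1}{3}\right) = \frac{D}{3} - \left(\frac{2 D}{3} + \frac{2 N}{3}\right) = - \frac{2 N}{3} - \frac{D}{3}$)
$K = -2$ ($K = - \frac{6 - -8}{7} = - \frac{6 + 8}{7} = \left(- \frac{1}{7}\right) 14 = -2$)
$T{\left(-1,3 \right)} + W K = \left(\left(- \frac{2}{3}\right) \left(-1\right) - 1\right) + 17 \left(-2\right) = \left(\frac{2}{3} - 1\right) - 34 = - \frac{1}{3} - 34 = - \frac{103}{3}$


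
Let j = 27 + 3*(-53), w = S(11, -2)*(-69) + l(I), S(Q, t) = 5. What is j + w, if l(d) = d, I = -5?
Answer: -482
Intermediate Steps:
w = -350 (w = 5*(-69) - 5 = -345 - 5 = -350)
j = -132 (j = 27 - 159 = -132)
j + w = -132 - 350 = -482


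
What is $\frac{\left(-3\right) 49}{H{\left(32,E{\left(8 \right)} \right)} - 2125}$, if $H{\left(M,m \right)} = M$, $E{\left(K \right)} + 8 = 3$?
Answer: $\frac{21}{299} \approx 0.070234$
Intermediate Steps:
$E{\left(K \right)} = -5$ ($E{\left(K \right)} = -8 + 3 = -5$)
$\frac{\left(-3\right) 49}{H{\left(32,E{\left(8 \right)} \right)} - 2125} = \frac{\left(-3\right) 49}{32 - 2125} = \frac{1}{-2093} \left(-147\right) = \left(- \frac{1}{2093}\right) \left(-147\right) = \frac{21}{299}$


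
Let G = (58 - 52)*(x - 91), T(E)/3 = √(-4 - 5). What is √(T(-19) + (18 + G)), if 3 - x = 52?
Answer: √(-822 + 9*I) ≈ 0.157 + 28.671*I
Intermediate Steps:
x = -49 (x = 3 - 1*52 = 3 - 52 = -49)
T(E) = 9*I (T(E) = 3*√(-4 - 5) = 3*√(-9) = 3*(3*I) = 9*I)
G = -840 (G = (58 - 52)*(-49 - 91) = 6*(-140) = -840)
√(T(-19) + (18 + G)) = √(9*I + (18 - 840)) = √(9*I - 822) = √(-822 + 9*I)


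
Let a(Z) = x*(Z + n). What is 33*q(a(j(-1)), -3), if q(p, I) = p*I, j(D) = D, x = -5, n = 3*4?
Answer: 5445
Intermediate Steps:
n = 12
a(Z) = -60 - 5*Z (a(Z) = -5*(Z + 12) = -5*(12 + Z) = -60 - 5*Z)
q(p, I) = I*p
33*q(a(j(-1)), -3) = 33*(-3*(-60 - 5*(-1))) = 33*(-3*(-60 + 5)) = 33*(-3*(-55)) = 33*165 = 5445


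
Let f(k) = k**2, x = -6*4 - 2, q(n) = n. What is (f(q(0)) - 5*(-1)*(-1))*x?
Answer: 130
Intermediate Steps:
x = -26 (x = -24 - 2 = -26)
(f(q(0)) - 5*(-1)*(-1))*x = (0**2 - 5*(-1)*(-1))*(-26) = (0 + 5*(-1))*(-26) = (0 - 5)*(-26) = -5*(-26) = 130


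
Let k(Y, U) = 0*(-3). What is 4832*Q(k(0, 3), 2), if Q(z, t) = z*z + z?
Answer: 0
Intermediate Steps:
k(Y, U) = 0
Q(z, t) = z + z² (Q(z, t) = z² + z = z + z²)
4832*Q(k(0, 3), 2) = 4832*(0*(1 + 0)) = 4832*(0*1) = 4832*0 = 0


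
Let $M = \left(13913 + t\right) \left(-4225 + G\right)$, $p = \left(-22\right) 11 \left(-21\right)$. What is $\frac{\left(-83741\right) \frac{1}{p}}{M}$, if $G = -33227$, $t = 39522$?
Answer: $\frac{11963}{1452905772120} \approx 8.2338 \cdot 10^{-9}$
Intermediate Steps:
$p = 5082$ ($p = \left(-242\right) \left(-21\right) = 5082$)
$M = -2001247620$ ($M = \left(13913 + 39522\right) \left(-4225 - 33227\right) = 53435 \left(-37452\right) = -2001247620$)
$\frac{\left(-83741\right) \frac{1}{p}}{M} = \frac{\left(-83741\right) \frac{1}{5082}}{-2001247620} = \left(-83741\right) \frac{1}{5082} \left(- \frac{1}{2001247620}\right) = \left(- \frac{11963}{726}\right) \left(- \frac{1}{2001247620}\right) = \frac{11963}{1452905772120}$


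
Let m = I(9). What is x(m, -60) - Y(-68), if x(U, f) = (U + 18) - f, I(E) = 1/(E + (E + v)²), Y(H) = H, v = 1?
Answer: 15915/109 ≈ 146.01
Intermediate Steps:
I(E) = 1/(E + (1 + E)²) (I(E) = 1/(E + (E + 1)²) = 1/(E + (1 + E)²))
m = 1/109 (m = 1/(9 + (1 + 9)²) = 1/(9 + 10²) = 1/(9 + 100) = 1/109 ≈ 0.0091743)
x(U, f) = 18 + U - f (x(U, f) = (18 + U) - f = 18 + U - f)
x(m, -60) - Y(-68) = (18 + 1/109 - 1*(-60)) - 1*(-68) = (18 + 1/109 + 60) + 68 = 8503/109 + 68 = 15915/109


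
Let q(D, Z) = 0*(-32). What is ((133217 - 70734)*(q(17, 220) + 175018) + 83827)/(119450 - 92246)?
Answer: 3645244507/9068 ≈ 4.0199e+5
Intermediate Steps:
q(D, Z) = 0
((133217 - 70734)*(q(17, 220) + 175018) + 83827)/(119450 - 92246) = ((133217 - 70734)*(0 + 175018) + 83827)/(119450 - 92246) = (62483*175018 + 83827)/27204 = (10935649694 + 83827)*(1/27204) = 10935733521*(1/27204) = 3645244507/9068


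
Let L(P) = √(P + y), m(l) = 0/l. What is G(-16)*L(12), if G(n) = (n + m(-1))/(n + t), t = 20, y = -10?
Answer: -4*√2 ≈ -5.6569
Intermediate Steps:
m(l) = 0
L(P) = √(-10 + P) (L(P) = √(P - 10) = √(-10 + P))
G(n) = n/(20 + n) (G(n) = (n + 0)/(n + 20) = n/(20 + n))
G(-16)*L(12) = (-16/(20 - 16))*√(-10 + 12) = (-16/4)*√2 = (-16*¼)*√2 = -4*√2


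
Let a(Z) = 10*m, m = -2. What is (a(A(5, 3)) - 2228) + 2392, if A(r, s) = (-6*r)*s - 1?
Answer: 144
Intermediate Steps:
A(r, s) = -1 - 6*r*s (A(r, s) = -6*r*s - 1 = -1 - 6*r*s)
a(Z) = -20 (a(Z) = 10*(-2) = -20)
(a(A(5, 3)) - 2228) + 2392 = (-20 - 2228) + 2392 = -2248 + 2392 = 144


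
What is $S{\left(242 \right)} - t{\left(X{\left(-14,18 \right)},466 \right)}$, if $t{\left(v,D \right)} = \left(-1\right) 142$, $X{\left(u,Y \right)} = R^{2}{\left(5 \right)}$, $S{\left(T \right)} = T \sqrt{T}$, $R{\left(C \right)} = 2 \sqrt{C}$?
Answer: $142 + 2662 \sqrt{2} \approx 3906.6$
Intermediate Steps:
$S{\left(T \right)} = T^{\frac{3}{2}}$
$X{\left(u,Y \right)} = 20$ ($X{\left(u,Y \right)} = \left(2 \sqrt{5}\right)^{2} = 20$)
$t{\left(v,D \right)} = -142$
$S{\left(242 \right)} - t{\left(X{\left(-14,18 \right)},466 \right)} = 242^{\frac{3}{2}} - -142 = 2662 \sqrt{2} + 142 = 142 + 2662 \sqrt{2}$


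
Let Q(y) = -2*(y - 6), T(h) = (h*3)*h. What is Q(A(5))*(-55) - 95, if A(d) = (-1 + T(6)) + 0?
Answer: 11015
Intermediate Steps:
T(h) = 3*h² (T(h) = (3*h)*h = 3*h²)
A(d) = 107 (A(d) = (-1 + 3*6²) + 0 = (-1 + 3*36) + 0 = (-1 + 108) + 0 = 107 + 0 = 107)
Q(y) = 12 - 2*y (Q(y) = -2*(-6 + y) = 12 - 2*y)
Q(A(5))*(-55) - 95 = (12 - 2*107)*(-55) - 95 = (12 - 214)*(-55) - 95 = -202*(-55) - 95 = 11110 - 95 = 11015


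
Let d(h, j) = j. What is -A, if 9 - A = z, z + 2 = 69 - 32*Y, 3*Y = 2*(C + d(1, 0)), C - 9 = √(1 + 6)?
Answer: -134 - 64*√7/3 ≈ -190.44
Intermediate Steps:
C = 9 + √7 (C = 9 + √(1 + 6) = 9 + √7 ≈ 11.646)
Y = 6 + 2*√7/3 (Y = (2*((9 + √7) + 0))/3 = (2*(9 + √7))/3 = (18 + 2*√7)/3 = 6 + 2*√7/3 ≈ 7.7638)
z = -125 - 64*√7/3 (z = -2 + (69 - 32*(6 + 2*√7/3)) = -2 + (69 + (-192 - 64*√7/3)) = -2 + (-123 - 64*√7/3) = -125 - 64*√7/3 ≈ -181.44)
A = 134 + 64*√7/3 (A = 9 - (-125 - 64*√7/3) = 9 + (125 + 64*√7/3) = 134 + 64*√7/3 ≈ 190.44)
-A = -(134 + 64*√7/3) = -134 - 64*√7/3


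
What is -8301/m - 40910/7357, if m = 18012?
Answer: -265980459/44171428 ≈ -6.0216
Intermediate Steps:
-8301/m - 40910/7357 = -8301/18012 - 40910/7357 = -8301*1/18012 - 40910*1/7357 = -2767/6004 - 40910/7357 = -265980459/44171428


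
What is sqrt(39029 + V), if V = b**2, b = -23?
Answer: sqrt(39558) ≈ 198.89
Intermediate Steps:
V = 529 (V = (-23)**2 = 529)
sqrt(39029 + V) = sqrt(39029 + 529) = sqrt(39558)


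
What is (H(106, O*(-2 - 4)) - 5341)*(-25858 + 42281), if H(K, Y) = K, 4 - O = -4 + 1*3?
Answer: -85974405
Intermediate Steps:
O = 5 (O = 4 - (-4 + 1*3) = 4 - (-4 + 3) = 4 - 1*(-1) = 4 + 1 = 5)
(H(106, O*(-2 - 4)) - 5341)*(-25858 + 42281) = (106 - 5341)*(-25858 + 42281) = -5235*16423 = -85974405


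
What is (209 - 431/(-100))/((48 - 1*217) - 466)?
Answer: -21331/63500 ≈ -0.33592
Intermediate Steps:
(209 - 431/(-100))/((48 - 1*217) - 466) = (209 - 431*(-1/100))/((48 - 217) - 466) = (209 + 431/100)/(-169 - 466) = (21331/100)/(-635) = (21331/100)*(-1/635) = -21331/63500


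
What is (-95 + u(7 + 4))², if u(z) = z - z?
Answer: 9025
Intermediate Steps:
u(z) = 0
(-95 + u(7 + 4))² = (-95 + 0)² = (-95)² = 9025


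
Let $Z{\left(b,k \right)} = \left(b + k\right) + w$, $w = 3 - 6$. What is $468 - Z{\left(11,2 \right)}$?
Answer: $458$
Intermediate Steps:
$w = -3$
$Z{\left(b,k \right)} = -3 + b + k$ ($Z{\left(b,k \right)} = \left(b + k\right) - 3 = -3 + b + k$)
$468 - Z{\left(11,2 \right)} = 468 - \left(-3 + 11 + 2\right) = 468 - 10 = 458$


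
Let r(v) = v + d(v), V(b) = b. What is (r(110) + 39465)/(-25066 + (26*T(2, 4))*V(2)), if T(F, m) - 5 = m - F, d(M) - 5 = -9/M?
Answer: -4353791/2717220 ≈ -1.6023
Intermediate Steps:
d(M) = 5 - 9/M
T(F, m) = 5 + m - F (T(F, m) = 5 + (m - F) = 5 + m - F)
r(v) = 5 + v - 9/v (r(v) = v + (5 - 9/v) = 5 + v - 9/v)
(r(110) + 39465)/(-25066 + (26*T(2, 4))*V(2)) = ((5 + 110 - 9/110) + 39465)/(-25066 + (26*(5 + 4 - 1*2))*2) = ((5 + 110 - 9*1/110) + 39465)/(-25066 + (26*(5 + 4 - 2))*2) = ((5 + 110 - 9/110) + 39465)/(-25066 + (26*7)*2) = (12641/110 + 39465)/(-25066 + 182*2) = 4353791/(110*(-25066 + 364)) = (4353791/110)/(-24702) = (4353791/110)*(-1/24702) = -4353791/2717220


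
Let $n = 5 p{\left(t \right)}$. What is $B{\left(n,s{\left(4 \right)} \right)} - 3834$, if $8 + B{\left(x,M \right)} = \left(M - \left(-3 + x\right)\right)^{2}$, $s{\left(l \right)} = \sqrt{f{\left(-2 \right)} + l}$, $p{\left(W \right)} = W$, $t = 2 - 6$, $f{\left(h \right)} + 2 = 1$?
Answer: $-3310 + 46 \sqrt{3} \approx -3230.3$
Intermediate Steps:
$f{\left(h \right)} = -1$ ($f{\left(h \right)} = -2 + 1 = -1$)
$t = -4$ ($t = 2 - 6 = -4$)
$s{\left(l \right)} = \sqrt{-1 + l}$
$n = -20$ ($n = 5 \left(-4\right) = -20$)
$B{\left(x,M \right)} = -8 + \left(3 + M - x\right)^{2}$ ($B{\left(x,M \right)} = -8 + \left(M - \left(-3 + x\right)\right)^{2} = -8 + \left(3 + M - x\right)^{2}$)
$B{\left(n,s{\left(4 \right)} \right)} - 3834 = \left(-8 + \left(3 + \sqrt{-1 + 4} - -20\right)^{2}\right) - 3834 = \left(-8 + \left(3 + \sqrt{3} + 20\right)^{2}\right) - 3834 = \left(-8 + \left(23 + \sqrt{3}\right)^{2}\right) - 3834 = -3842 + \left(23 + \sqrt{3}\right)^{2}$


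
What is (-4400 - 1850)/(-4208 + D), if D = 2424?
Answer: 3125/892 ≈ 3.5034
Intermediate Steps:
(-4400 - 1850)/(-4208 + D) = (-4400 - 1850)/(-4208 + 2424) = -6250/(-1784) = -6250*(-1/1784) = 3125/892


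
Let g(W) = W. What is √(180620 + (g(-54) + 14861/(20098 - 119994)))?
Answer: 5*√18019046956474/49948 ≈ 424.93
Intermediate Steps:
√(180620 + (g(-54) + 14861/(20098 - 119994))) = √(180620 + (-54 + 14861/(20098 - 119994))) = √(180620 + (-54 + 14861/(-99896))) = √(180620 + (-54 + 14861*(-1/99896))) = √(180620 + (-54 - 14861/99896)) = √(180620 - 5409245/99896) = √(18037806275/99896) = 5*√18019046956474/49948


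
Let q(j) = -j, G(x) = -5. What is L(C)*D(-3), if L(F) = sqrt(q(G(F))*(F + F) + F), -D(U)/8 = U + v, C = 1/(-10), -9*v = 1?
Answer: 112*I*sqrt(110)/45 ≈ 26.104*I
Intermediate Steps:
v = -1/9 (v = -1/9*1 = -1/9 ≈ -0.11111)
C = -1/10 ≈ -0.10000
D(U) = 8/9 - 8*U (D(U) = -8*(U - 1/9) = -8*(-1/9 + U) = 8/9 - 8*U)
L(F) = sqrt(11)*sqrt(F) (L(F) = sqrt((-1*(-5))*(F + F) + F) = sqrt(5*(2*F) + F) = sqrt(10*F + F) = sqrt(11*F) = sqrt(11)*sqrt(F))
L(C)*D(-3) = (sqrt(11)*sqrt(-1/10))*(8/9 - 8*(-3)) = (sqrt(11)*(I*sqrt(10)/10))*(8/9 + 24) = (I*sqrt(110)/10)*(224/9) = 112*I*sqrt(110)/45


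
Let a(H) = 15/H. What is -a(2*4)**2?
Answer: -225/64 ≈ -3.5156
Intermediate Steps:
-a(2*4)**2 = -(15/((2*4)))**2 = -(15/8)**2 = -1*225/64 = -225/64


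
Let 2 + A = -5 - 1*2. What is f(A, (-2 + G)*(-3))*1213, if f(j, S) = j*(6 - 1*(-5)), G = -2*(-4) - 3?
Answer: -120087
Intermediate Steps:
G = 5 (G = 8 - 3 = 5)
A = -9 (A = -2 + (-5 - 1*2) = -2 + (-5 - 2) = -2 - 7 = -9)
f(j, S) = 11*j (f(j, S) = j*(6 + 5) = j*11 = 11*j)
f(A, (-2 + G)*(-3))*1213 = (11*(-9))*1213 = -99*1213 = -120087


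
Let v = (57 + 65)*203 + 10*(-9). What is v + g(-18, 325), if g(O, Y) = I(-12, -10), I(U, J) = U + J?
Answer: 24654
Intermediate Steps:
I(U, J) = J + U
g(O, Y) = -22 (g(O, Y) = -10 - 12 = -22)
v = 24676 (v = 122*203 - 90 = 24766 - 90 = 24676)
v + g(-18, 325) = 24676 - 22 = 24654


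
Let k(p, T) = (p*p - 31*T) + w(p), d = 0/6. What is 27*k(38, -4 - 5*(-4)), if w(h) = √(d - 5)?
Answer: 25596 + 27*I*√5 ≈ 25596.0 + 60.374*I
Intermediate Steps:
d = 0 (d = 0*(⅙) = 0)
w(h) = I*√5 (w(h) = √(0 - 5) = √(-5) = I*√5)
k(p, T) = p² - 31*T + I*√5 (k(p, T) = (p*p - 31*T) + I*√5 = (p² - 31*T) + I*√5 = p² - 31*T + I*√5)
27*k(38, -4 - 5*(-4)) = 27*(38² - 31*(-4 - 5*(-4)) + I*√5) = 27*(1444 - 31*(-4 + 20) + I*√5) = 27*(1444 - 31*16 + I*√5) = 27*(1444 - 496 + I*√5) = 27*(948 + I*√5) = 25596 + 27*I*√5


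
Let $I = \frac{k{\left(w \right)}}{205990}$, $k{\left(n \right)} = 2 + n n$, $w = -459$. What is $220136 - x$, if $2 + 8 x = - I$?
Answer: $\frac{362767139783}{1647920} \approx 2.2014 \cdot 10^{5}$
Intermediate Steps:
$k{\left(n \right)} = 2 + n^{2}$
$I = \frac{210683}{205990}$ ($I = \frac{2 + \left(-459\right)^{2}}{205990} = \left(2 + 210681\right) \frac{1}{205990} = 210683 \cdot \frac{1}{205990} = \frac{210683}{205990} \approx 1.0228$)
$x = - \frac{622663}{1647920}$ ($x = - \frac{1}{4} + \frac{\left(-1\right) \frac{210683}{205990}}{8} = - \frac{1}{4} + \frac{1}{8} \left(- \frac{210683}{205990}\right) = - \frac{1}{4} - \frac{210683}{1647920} = - \frac{622663}{1647920} \approx -0.37785$)
$220136 - x = 220136 - - \frac{622663}{1647920} = 220136 + \frac{622663}{1647920} = \frac{362767139783}{1647920}$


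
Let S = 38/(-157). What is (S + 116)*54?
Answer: 981396/157 ≈ 6250.9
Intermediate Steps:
S = -38/157 (S = 38*(-1/157) = -38/157 ≈ -0.24204)
(S + 116)*54 = (-38/157 + 116)*54 = (18174/157)*54 = 981396/157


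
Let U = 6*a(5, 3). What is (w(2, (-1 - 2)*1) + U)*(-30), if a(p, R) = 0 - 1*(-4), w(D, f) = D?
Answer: -780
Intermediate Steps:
a(p, R) = 4 (a(p, R) = 0 + 4 = 4)
U = 24 (U = 6*4 = 24)
(w(2, (-1 - 2)*1) + U)*(-30) = (2 + 24)*(-30) = 26*(-30) = -780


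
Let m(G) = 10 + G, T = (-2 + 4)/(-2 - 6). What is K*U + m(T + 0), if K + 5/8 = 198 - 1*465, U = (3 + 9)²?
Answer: -154113/4 ≈ -38528.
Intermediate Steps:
T = -¼ (T = 2/(-8) = 2*(-⅛) = -¼ ≈ -0.25000)
U = 144 (U = 12² = 144)
K = -2141/8 (K = -5/8 + (198 - 1*465) = -5/8 + (198 - 465) = -5/8 - 267 = -2141/8 ≈ -267.63)
K*U + m(T + 0) = -2141/8*144 + (10 + (-¼ + 0)) = -38538 + (10 - ¼) = -38538 + 39/4 = -154113/4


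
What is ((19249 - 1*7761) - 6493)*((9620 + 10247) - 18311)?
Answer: 7772220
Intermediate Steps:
((19249 - 1*7761) - 6493)*((9620 + 10247) - 18311) = ((19249 - 7761) - 6493)*(19867 - 18311) = (11488 - 6493)*1556 = 4995*1556 = 7772220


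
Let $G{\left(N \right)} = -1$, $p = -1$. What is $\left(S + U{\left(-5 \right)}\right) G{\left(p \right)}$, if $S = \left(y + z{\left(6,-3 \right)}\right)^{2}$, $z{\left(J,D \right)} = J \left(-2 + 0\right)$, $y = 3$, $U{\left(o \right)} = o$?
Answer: $-76$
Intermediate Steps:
$z{\left(J,D \right)} = - 2 J$ ($z{\left(J,D \right)} = J \left(-2\right) = - 2 J$)
$S = 81$ ($S = \left(3 - 12\right)^{2} = \left(-9\right)^{2} = 81$)
$\left(S + U{\left(-5 \right)}\right) G{\left(p \right)} = \left(81 - 5\right) \left(-1\right) = 76 \left(-1\right) = -76$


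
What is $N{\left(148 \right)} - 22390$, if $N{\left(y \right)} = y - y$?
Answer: $-22390$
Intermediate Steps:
$N{\left(y \right)} = 0$
$N{\left(148 \right)} - 22390 = 0 - 22390 = -22390$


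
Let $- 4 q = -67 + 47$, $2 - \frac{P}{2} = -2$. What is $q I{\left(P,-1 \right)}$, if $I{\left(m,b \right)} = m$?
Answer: $40$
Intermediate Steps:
$P = 8$ ($P = 4 - -4 = 4 + 4 = 8$)
$q = 5$ ($q = - \frac{-67 + 47}{4} = \left(- \frac{1}{4}\right) \left(-20\right) = 5$)
$q I{\left(P,-1 \right)} = 5 \cdot 8 = 40$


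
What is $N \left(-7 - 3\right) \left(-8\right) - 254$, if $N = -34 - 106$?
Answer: $-11454$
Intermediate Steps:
$N = -140$ ($N = -34 - 106 = -140$)
$N \left(-7 - 3\right) \left(-8\right) - 254 = - 140 \left(-7 - 3\right) \left(-8\right) - 254 = - 140 \left(\left(-10\right) \left(-8\right)\right) - 254 = \left(-140\right) 80 - 254 = -11200 - 254 = -11454$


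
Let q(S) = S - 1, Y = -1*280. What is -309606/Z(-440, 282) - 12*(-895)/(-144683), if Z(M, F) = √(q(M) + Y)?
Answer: -10740/144683 + 309606*I*√721/721 ≈ -0.074231 + 11530.0*I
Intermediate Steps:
Y = -280
q(S) = -1 + S
Z(M, F) = √(-281 + M) (Z(M, F) = √((-1 + M) - 280) = √(-281 + M))
-309606/Z(-440, 282) - 12*(-895)/(-144683) = -309606/√(-281 - 440) - 12*(-895)/(-144683) = -309606*(-I*√721/721) + 10740*(-1/144683) = -309606*(-I*√721/721) - 10740/144683 = -(-309606)*I*√721/721 - 10740/144683 = 309606*I*√721/721 - 10740/144683 = -10740/144683 + 309606*I*√721/721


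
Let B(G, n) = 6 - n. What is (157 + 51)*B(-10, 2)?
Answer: 832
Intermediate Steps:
(157 + 51)*B(-10, 2) = (157 + 51)*(6 - 1*2) = 208*(6 - 2) = 208*4 = 832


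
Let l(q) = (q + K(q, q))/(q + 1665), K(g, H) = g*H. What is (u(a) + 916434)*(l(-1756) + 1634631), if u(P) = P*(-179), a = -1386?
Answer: 13048951976496/7 ≈ 1.8641e+12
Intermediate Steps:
u(P) = -179*P
K(g, H) = H*g
l(q) = (q + q²)/(1665 + q) (l(q) = (q + q*q)/(q + 1665) = (q + q²)/(1665 + q))
(u(a) + 916434)*(l(-1756) + 1634631) = (-179*(-1386) + 916434)*(-1756*(1 - 1756)/(1665 - 1756) + 1634631) = (248094 + 916434)*(-1756*(-1755)/(-91) + 1634631) = 1164528*(-1756*(-1/91)*(-1755) + 1634631) = 1164528*(-237060/7 + 1634631) = 1164528*(11205357/7) = 13048951976496/7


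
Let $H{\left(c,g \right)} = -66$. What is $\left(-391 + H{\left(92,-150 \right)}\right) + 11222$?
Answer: $10765$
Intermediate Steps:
$\left(-391 + H{\left(92,-150 \right)}\right) + 11222 = \left(-391 - 66\right) + 11222 = -457 + 11222 = 10765$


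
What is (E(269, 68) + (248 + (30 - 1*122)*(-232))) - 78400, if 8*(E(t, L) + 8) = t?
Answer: -454259/8 ≈ -56782.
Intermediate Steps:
E(t, L) = -8 + t/8
(E(269, 68) + (248 + (30 - 1*122)*(-232))) - 78400 = ((-8 + (1/8)*269) + (248 + (30 - 1*122)*(-232))) - 78400 = ((-8 + 269/8) + (248 + (30 - 122)*(-232))) - 78400 = (205/8 + (248 - 92*(-232))) - 78400 = (205/8 + (248 + 21344)) - 78400 = (205/8 + 21592) - 78400 = 172941/8 - 78400 = -454259/8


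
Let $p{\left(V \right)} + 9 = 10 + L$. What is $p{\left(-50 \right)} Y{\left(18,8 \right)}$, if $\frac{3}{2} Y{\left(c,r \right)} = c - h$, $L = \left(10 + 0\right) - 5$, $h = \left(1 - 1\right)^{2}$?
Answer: $72$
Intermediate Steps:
$h = 0$ ($h = 0^{2} = 0$)
$L = 5$ ($L = 10 - 5 = 5$)
$p{\left(V \right)} = 6$ ($p{\left(V \right)} = -9 + \left(10 + 5\right) = -9 + 15 = 6$)
$Y{\left(c,r \right)} = \frac{2 c}{3}$ ($Y{\left(c,r \right)} = \frac{2 \left(c - 0\right)}{3} = \frac{2 \left(c + 0\right)}{3} = \frac{2 c}{3}$)
$p{\left(-50 \right)} Y{\left(18,8 \right)} = 6 \cdot \frac{2}{3} \cdot 18 = 6 \cdot 12 = 72$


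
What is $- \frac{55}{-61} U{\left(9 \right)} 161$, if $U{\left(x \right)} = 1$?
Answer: $\frac{8855}{61} \approx 145.16$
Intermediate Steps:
$- \frac{55}{-61} U{\left(9 \right)} 161 = - \frac{55}{-61} \cdot 1 \cdot 161 = \left(-55\right) \left(- \frac{1}{61}\right) 1 \cdot 161 = \frac{55}{61} \cdot 1 \cdot 161 = \frac{55}{61} \cdot 161 = \frac{8855}{61}$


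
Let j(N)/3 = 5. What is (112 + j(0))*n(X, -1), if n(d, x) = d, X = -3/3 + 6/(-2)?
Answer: -508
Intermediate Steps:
j(N) = 15 (j(N) = 3*5 = 15)
X = -4 (X = -3*⅓ + 6*(-½) = -1 - 3 = -4)
(112 + j(0))*n(X, -1) = (112 + 15)*(-4) = 127*(-4) = -508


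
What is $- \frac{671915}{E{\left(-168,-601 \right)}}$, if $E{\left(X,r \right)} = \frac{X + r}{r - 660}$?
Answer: $- \frac{847284815}{769} \approx -1.1018 \cdot 10^{6}$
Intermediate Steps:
$E{\left(X,r \right)} = \frac{X + r}{-660 + r}$
$- \frac{671915}{E{\left(-168,-601 \right)}} = - \frac{671915}{\frac{1}{-660 - 601} \left(-168 - 601\right)} = - \frac{671915}{\frac{1}{-1261} \left(-769\right)} = - \frac{671915}{\left(- \frac{1}{1261}\right) \left(-769\right)} = - \frac{671915}{\frac{769}{1261}} = \left(-671915\right) \frac{1261}{769} = - \frac{847284815}{769}$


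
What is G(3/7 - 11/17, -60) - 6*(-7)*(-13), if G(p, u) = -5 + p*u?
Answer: -64009/119 ≈ -537.89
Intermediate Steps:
G(3/7 - 11/17, -60) - 6*(-7)*(-13) = (-5 + (3/7 - 11/17)*(-60)) - 6*(-7)*(-13) = (-5 + (3*(⅐) - 11*1/17)*(-60)) + 42*(-13) = (-5 + (3/7 - 11/17)*(-60)) - 546 = (-5 - 26/119*(-60)) - 546 = (-5 + 1560/119) - 546 = 965/119 - 546 = -64009/119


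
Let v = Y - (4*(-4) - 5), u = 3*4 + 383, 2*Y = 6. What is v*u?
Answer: 9480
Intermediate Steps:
Y = 3 (Y = (½)*6 = 3)
u = 395 (u = 12 + 383 = 395)
v = 24 (v = 3 - (4*(-4) - 5) = 3 - (-16 - 5) = 3 - 1*(-21) = 3 + 21 = 24)
v*u = 24*395 = 9480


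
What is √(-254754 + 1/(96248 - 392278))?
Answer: I*√22325051124614630/296030 ≈ 504.73*I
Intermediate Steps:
√(-254754 + 1/(96248 - 392278)) = √(-254754 + 1/(-296030)) = √(-254754 - 1/296030) = √(-75414826621/296030) = I*√22325051124614630/296030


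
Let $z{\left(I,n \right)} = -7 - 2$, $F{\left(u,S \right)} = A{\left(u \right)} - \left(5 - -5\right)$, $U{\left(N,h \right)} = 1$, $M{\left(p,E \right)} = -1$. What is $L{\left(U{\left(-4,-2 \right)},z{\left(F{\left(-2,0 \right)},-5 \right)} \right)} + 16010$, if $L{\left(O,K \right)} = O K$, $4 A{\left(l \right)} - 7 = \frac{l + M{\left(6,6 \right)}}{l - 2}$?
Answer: $16001$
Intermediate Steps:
$A{\left(l \right)} = \frac{7}{4} + \frac{-1 + l}{4 \left(-2 + l\right)}$ ($A{\left(l \right)} = \frac{7}{4} + \frac{\left(l - 1\right) \frac{1}{l - 2}}{4} = \frac{7}{4} + \frac{\left(-1 + l\right) \frac{1}{-2 + l}}{4} = \frac{7}{4} + \frac{\frac{1}{-2 + l} \left(-1 + l\right)}{4} = \frac{7}{4} + \frac{-1 + l}{4 \left(-2 + l\right)}$)
$F{\left(u,S \right)} = -10 + \frac{-15 + 8 u}{4 \left(-2 + u\right)}$ ($F{\left(u,S \right)} = \frac{-15 + 8 u}{4 \left(-2 + u\right)} - \left(5 - -5\right) = \frac{-15 + 8 u}{4 \left(-2 + u\right)} - \left(5 + 5\right) = \frac{-15 + 8 u}{4 \left(-2 + u\right)} - 10 = -10 + \frac{-15 + 8 u}{4 \left(-2 + u\right)}$)
$z{\left(I,n \right)} = -9$ ($z{\left(I,n \right)} = -7 - 2 = -9$)
$L{\left(O,K \right)} = K O$
$L{\left(U{\left(-4,-2 \right)},z{\left(F{\left(-2,0 \right)},-5 \right)} \right)} + 16010 = \left(-9\right) 1 + 16010 = -9 + 16010 = 16001$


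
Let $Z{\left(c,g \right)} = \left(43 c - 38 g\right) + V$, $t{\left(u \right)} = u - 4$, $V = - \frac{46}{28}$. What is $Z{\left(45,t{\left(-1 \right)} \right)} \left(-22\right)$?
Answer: $- \frac{326997}{7} \approx -46714.0$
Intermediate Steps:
$V = - \frac{23}{14}$ ($V = \left(-46\right) \frac{1}{28} = - \frac{23}{14} \approx -1.6429$)
$t{\left(u \right)} = -4 + u$ ($t{\left(u \right)} = u - 4 = -4 + u$)
$Z{\left(c,g \right)} = - \frac{23}{14} - 38 g + 43 c$ ($Z{\left(c,g \right)} = \left(43 c - 38 g\right) - \frac{23}{14} = \left(- 38 g + 43 c\right) - \frac{23}{14} = - \frac{23}{14} - 38 g + 43 c$)
$Z{\left(45,t{\left(-1 \right)} \right)} \left(-22\right) = \left(- \frac{23}{14} - 38 \left(-4 - 1\right) + 43 \cdot 45\right) \left(-22\right) = \left(- \frac{23}{14} - -190 + 1935\right) \left(-22\right) = \left(- \frac{23}{14} + 190 + 1935\right) \left(-22\right) = \frac{29727}{14} \left(-22\right) = - \frac{326997}{7}$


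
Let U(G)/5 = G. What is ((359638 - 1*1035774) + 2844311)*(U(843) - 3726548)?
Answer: -8070669352275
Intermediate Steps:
U(G) = 5*G
((359638 - 1*1035774) + 2844311)*(U(843) - 3726548) = ((359638 - 1*1035774) + 2844311)*(5*843 - 3726548) = ((359638 - 1035774) + 2844311)*(4215 - 3726548) = (-676136 + 2844311)*(-3722333) = 2168175*(-3722333) = -8070669352275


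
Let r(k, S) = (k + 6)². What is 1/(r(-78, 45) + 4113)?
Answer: 1/9297 ≈ 0.00010756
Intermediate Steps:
r(k, S) = (6 + k)²
1/(r(-78, 45) + 4113) = 1/((6 - 78)² + 4113) = 1/((-72)² + 4113) = 1/(5184 + 4113) = 1/9297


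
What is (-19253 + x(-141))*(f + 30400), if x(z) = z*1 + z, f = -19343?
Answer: -215998495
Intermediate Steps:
x(z) = 2*z (x(z) = z + z = 2*z)
(-19253 + x(-141))*(f + 30400) = (-19253 + 2*(-141))*(-19343 + 30400) = (-19253 - 282)*11057 = -19535*11057 = -215998495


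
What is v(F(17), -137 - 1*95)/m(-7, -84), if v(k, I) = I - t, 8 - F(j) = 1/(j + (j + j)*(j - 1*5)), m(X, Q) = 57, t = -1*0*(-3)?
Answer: -232/57 ≈ -4.0702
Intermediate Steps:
t = 0 (t = 0*(-3) = 0)
F(j) = 8 - 1/(j + 2*j*(-5 + j)) (F(j) = 8 - 1/(j + (j + j)*(j - 1*5)) = 8 - 1/(j + (2*j)*(j - 5)) = 8 - 1/(j + (2*j)*(-5 + j)) = 8 - 1/(j + 2*j*(-5 + j)))
v(k, I) = I (v(k, I) = I - 1*0 = I + 0 = I)
v(F(17), -137 - 1*95)/m(-7, -84) = (-137 - 1*95)/57 = (-137 - 95)*(1/57) = -232*1/57 = -232/57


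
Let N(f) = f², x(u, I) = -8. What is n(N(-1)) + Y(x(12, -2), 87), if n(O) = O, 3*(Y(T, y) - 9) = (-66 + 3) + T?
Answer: -41/3 ≈ -13.667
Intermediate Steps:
Y(T, y) = -12 + T/3 (Y(T, y) = 9 + ((-66 + 3) + T)/3 = 9 + (-63 + T)/3 = 9 + (-21 + T/3) = -12 + T/3)
n(N(-1)) + Y(x(12, -2), 87) = (-1)² + (-12 + (⅓)*(-8)) = 1 + (-12 - 8/3) = 1 - 44/3 = -41/3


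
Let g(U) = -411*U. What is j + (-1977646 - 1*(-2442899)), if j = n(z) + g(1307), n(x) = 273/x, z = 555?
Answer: -13305849/185 ≈ -71924.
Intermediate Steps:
j = -99377654/185 (j = 273/555 - 411*1307 = 273*(1/555) - 537177 = 91/185 - 537177 = -99377654/185 ≈ -5.3718e+5)
j + (-1977646 - 1*(-2442899)) = -99377654/185 + (-1977646 - 1*(-2442899)) = -99377654/185 + (-1977646 + 2442899) = -99377654/185 + 465253 = -13305849/185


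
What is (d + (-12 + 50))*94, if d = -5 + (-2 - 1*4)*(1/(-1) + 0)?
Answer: 3666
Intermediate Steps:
d = 1 (d = -5 + (-2 - 4)*(-1 + 0) = -5 - 6*(-1) = -5 + 6 = 1)
(d + (-12 + 50))*94 = (1 + (-12 + 50))*94 = (1 + 38)*94 = 39*94 = 3666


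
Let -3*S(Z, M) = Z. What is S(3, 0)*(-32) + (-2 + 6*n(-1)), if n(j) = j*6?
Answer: -6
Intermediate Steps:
S(Z, M) = -Z/3
n(j) = 6*j
S(3, 0)*(-32) + (-2 + 6*n(-1)) = -⅓*3*(-32) + (-2 + 6*(6*(-1))) = -1*(-32) + (-2 + 6*(-6)) = 32 + (-2 - 36) = 32 - 38 = -6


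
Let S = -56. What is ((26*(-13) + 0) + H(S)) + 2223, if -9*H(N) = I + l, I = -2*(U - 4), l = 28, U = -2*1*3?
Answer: 5639/3 ≈ 1879.7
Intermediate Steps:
U = -6 (U = -2*3 = -6)
I = 20 (I = -2*(-6 - 4) = -2*(-10) = 20)
H(N) = -16/3 (H(N) = -(20 + 28)/9 = -⅑*48 = -16/3)
((26*(-13) + 0) + H(S)) + 2223 = ((26*(-13) + 0) - 16/3) + 2223 = ((-338 + 0) - 16/3) + 2223 = (-338 - 16/3) + 2223 = -1030/3 + 2223 = 5639/3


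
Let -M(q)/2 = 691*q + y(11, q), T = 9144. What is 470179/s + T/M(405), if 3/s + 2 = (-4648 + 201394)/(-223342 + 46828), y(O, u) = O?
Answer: -2009532709459635/4116688927 ≈ -4.8814e+5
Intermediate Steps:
M(q) = -22 - 1382*q (M(q) = -2*(691*q + 11) = -2*(11 + 691*q) = -22 - 1382*q)
s = -29419/30543 (s = 3/(-2 + (-4648 + 201394)/(-223342 + 46828)) = 3/(-2 + 196746/(-176514)) = 3/(-2 + 196746*(-1/176514)) = 3/(-2 - 32791/29419) = 3/(-91629/29419) = 3*(-29419/91629) = -29419/30543 ≈ -0.96320)
470179/s + T/M(405) = 470179/(-29419/30543) + 9144/(-22 - 1382*405) = 470179*(-30543/29419) + 9144/(-22 - 559710) = -14360677197/29419 + 9144/(-559732) = -14360677197/29419 + 9144*(-1/559732) = -14360677197/29419 - 2286/139933 = -2009532709459635/4116688927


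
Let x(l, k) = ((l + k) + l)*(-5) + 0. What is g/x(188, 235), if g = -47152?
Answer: 47152/3055 ≈ 15.434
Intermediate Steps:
x(l, k) = -10*l - 5*k (x(l, k) = ((k + l) + l)*(-5) + 0 = (k + 2*l)*(-5) + 0 = (-10*l - 5*k) + 0 = -10*l - 5*k)
g/x(188, 235) = -47152/(-10*188 - 5*235) = -47152/(-1880 - 1175) = -47152/(-3055) = -47152*(-1/3055) = 47152/3055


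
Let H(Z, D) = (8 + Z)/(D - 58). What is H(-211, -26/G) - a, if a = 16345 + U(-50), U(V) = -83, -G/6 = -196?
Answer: -554691290/34117 ≈ -16259.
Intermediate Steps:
G = 1176 (G = -6*(-196) = 1176)
a = 16262 (a = 16345 - 83 = 16262)
H(Z, D) = (8 + Z)/(-58 + D)
H(-211, -26/G) - a = (8 - 211)/(-58 - 26/1176) - 1*16262 = -203/(-58 - 26*1/1176) - 16262 = -203/(-58 - 13/588) - 16262 = -203/(-34117/588) - 16262 = -588/34117*(-203) - 16262 = 119364/34117 - 16262 = -554691290/34117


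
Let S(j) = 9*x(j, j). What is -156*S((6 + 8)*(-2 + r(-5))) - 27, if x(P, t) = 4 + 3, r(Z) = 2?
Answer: -9855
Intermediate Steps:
x(P, t) = 7
S(j) = 63 (S(j) = 9*7 = 63)
-156*S((6 + 8)*(-2 + r(-5))) - 27 = -156*63 - 27 = -9828 - 27 = -9855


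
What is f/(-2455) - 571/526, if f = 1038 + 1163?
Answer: -2559531/1291330 ≈ -1.9821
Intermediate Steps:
f = 2201
f/(-2455) - 571/526 = 2201/(-2455) - 571/526 = 2201*(-1/2455) - 571*1/526 = -2201/2455 - 571/526 = -2559531/1291330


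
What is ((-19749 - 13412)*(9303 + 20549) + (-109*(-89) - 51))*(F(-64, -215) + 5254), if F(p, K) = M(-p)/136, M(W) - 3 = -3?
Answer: -5201000390588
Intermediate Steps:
M(W) = 0 (M(W) = 3 - 3 = 0)
F(p, K) = 0 (F(p, K) = 0/136 = 0*(1/136) = 0)
((-19749 - 13412)*(9303 + 20549) + (-109*(-89) - 51))*(F(-64, -215) + 5254) = ((-19749 - 13412)*(9303 + 20549) + (-109*(-89) - 51))*(0 + 5254) = (-33161*29852 + (9701 - 51))*5254 = (-989922172 + 9650)*5254 = -989912522*5254 = -5201000390588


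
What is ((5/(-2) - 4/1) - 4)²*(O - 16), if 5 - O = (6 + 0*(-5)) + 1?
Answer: -3969/2 ≈ -1984.5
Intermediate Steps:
O = -2 (O = 5 - ((6 + 0*(-5)) + 1) = 5 - ((6 + 0) + 1) = 5 - (6 + 1) = 5 - 1*7 = 5 - 7 = -2)
((5/(-2) - 4/1) - 4)²*(O - 16) = ((5/(-2) - 4/1) - 4)²*(-2 - 16) = ((5*(-½) - 4*1) - 4)²*(-18) = ((-5/2 - 4) - 4)²*(-18) = (-13/2 - 4)²*(-18) = (-21/2)²*(-18) = (441/4)*(-18) = -3969/2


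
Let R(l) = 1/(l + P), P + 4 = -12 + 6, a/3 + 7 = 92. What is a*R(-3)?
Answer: -255/13 ≈ -19.615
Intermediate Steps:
a = 255 (a = -21 + 3*92 = -21 + 276 = 255)
P = -10 (P = -4 + (-12 + 6) = -4 - 6 = -10)
R(l) = 1/(-10 + l) (R(l) = 1/(l - 10) = 1/(-10 + l))
a*R(-3) = 255/(-10 - 3) = 255/(-13) = 255*(-1/13) = -255/13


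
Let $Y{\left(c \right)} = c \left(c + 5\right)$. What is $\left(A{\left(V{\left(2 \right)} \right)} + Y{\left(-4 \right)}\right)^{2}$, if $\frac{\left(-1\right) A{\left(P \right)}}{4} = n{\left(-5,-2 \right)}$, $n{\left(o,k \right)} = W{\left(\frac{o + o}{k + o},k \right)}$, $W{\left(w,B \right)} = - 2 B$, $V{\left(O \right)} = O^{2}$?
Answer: $400$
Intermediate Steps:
$Y{\left(c \right)} = c \left(5 + c\right)$
$n{\left(o,k \right)} = - 2 k$
$A{\left(P \right)} = -16$ ($A{\left(P \right)} = - 4 \left(\left(-2\right) \left(-2\right)\right) = \left(-4\right) 4 = -16$)
$\left(A{\left(V{\left(2 \right)} \right)} + Y{\left(-4 \right)}\right)^{2} = \left(-16 - 4 \left(5 - 4\right)\right)^{2} = \left(-16 - 4\right)^{2} = \left(-20\right)^{2} = 400$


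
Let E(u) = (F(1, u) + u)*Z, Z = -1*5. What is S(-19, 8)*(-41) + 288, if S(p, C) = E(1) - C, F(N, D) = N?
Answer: 1026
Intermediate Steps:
Z = -5
E(u) = -5 - 5*u (E(u) = (1 + u)*(-5) = -5 - 5*u)
S(p, C) = -10 - C (S(p, C) = (-5 - 5*1) - C = (-5 - 5) - C = -10 - C)
S(-19, 8)*(-41) + 288 = (-10 - 1*8)*(-41) + 288 = (-10 - 8)*(-41) + 288 = -18*(-41) + 288 = 738 + 288 = 1026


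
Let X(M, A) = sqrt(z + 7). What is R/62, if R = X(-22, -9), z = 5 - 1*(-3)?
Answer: sqrt(15)/62 ≈ 0.062467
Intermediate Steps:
z = 8 (z = 5 + 3 = 8)
X(M, A) = sqrt(15) (X(M, A) = sqrt(8 + 7) = sqrt(15))
R = sqrt(15) ≈ 3.8730
R/62 = sqrt(15)/62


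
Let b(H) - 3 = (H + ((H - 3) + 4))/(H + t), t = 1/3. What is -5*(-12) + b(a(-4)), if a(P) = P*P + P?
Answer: 2406/37 ≈ 65.027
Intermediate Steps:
a(P) = P + P**2 (a(P) = P**2 + P = P + P**2)
t = 1/3 ≈ 0.33333
b(H) = 3 + (1 + 2*H)/(1/3 + H) (b(H) = 3 + (H + ((H - 3) + 4))/(H + 1/3) = 3 + (H + ((-3 + H) + 4))/(1/3 + H) = 3 + (H + (1 + H))/(1/3 + H) = 3 + (1 + 2*H)/(1/3 + H))
-5*(-12) + b(a(-4)) = -5*(-12) + 3*(2 + 5*(-4*(1 - 4)))/(1 + 3*(-4*(1 - 4))) = 60 + 3*(2 + 5*(-4*(-3)))/(1 + 3*(-4*(-3))) = 60 + 3*(2 + 5*12)/(1 + 3*12) = 60 + 3*(2 + 60)/(1 + 36) = 60 + 3*62/37 = 60 + 3*(1/37)*62 = 60 + 186/37 = 2406/37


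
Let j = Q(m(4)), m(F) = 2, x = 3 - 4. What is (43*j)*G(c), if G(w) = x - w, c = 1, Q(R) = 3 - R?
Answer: -86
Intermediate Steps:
x = -1
j = 1 (j = 3 - 1*2 = 3 - 2 = 1)
G(w) = -1 - w
(43*j)*G(c) = (43*1)*(-1 - 1*1) = 43*(-1 - 1) = 43*(-2) = -86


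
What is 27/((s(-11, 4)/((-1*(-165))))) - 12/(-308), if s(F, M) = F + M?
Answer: -49002/77 ≈ -636.39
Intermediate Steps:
27/((s(-11, 4)/((-1*(-165))))) - 12/(-308) = 27/(((-11 + 4)/((-1*(-165))))) - 12/(-308) = 27/((-7/165)) - 12*(-1/308) = 27/((-7*1/165)) + 3/77 = 27/(-7/165) + 3/77 = 27*(-165/7) + 3/77 = -4455/7 + 3/77 = -49002/77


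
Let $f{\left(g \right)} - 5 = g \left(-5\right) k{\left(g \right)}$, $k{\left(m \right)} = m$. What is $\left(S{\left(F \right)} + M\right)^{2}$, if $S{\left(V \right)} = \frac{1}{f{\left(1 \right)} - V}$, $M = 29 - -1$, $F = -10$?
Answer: $\frac{90601}{100} \approx 906.01$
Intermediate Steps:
$M = 30$ ($M = 29 + 1 = 30$)
$f{\left(g \right)} = 5 - 5 g^{2}$ ($f{\left(g \right)} = 5 + g \left(-5\right) g = 5 + - 5 g g = 5 - 5 g^{2}$)
$S{\left(V \right)} = - \frac{1}{V}$ ($S{\left(V \right)} = \frac{1}{\left(5 - 5 \cdot 1^{2}\right) - V} = \frac{1}{\left(5 - 5\right) - V} = \frac{1}{0 - V} = \frac{1}{\left(-1\right) V} = - \frac{1}{V}$)
$\left(S{\left(F \right)} + M\right)^{2} = \left(- \frac{1}{-10} + 30\right)^{2} = \left(\left(-1\right) \left(- \frac{1}{10}\right) + 30\right)^{2} = \left(\frac{1}{10} + 30\right)^{2} = \left(\frac{301}{10}\right)^{2} = \frac{90601}{100}$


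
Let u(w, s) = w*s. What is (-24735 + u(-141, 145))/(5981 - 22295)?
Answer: 7530/2719 ≈ 2.7694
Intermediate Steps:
u(w, s) = s*w
(-24735 + u(-141, 145))/(5981 - 22295) = (-24735 + 145*(-141))/(5981 - 22295) = (-24735 - 20445)/(-16314) = -45180*(-1/16314) = 7530/2719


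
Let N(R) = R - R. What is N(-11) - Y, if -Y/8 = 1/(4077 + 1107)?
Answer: 1/648 ≈ 0.0015432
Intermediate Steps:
N(R) = 0
Y = -1/648 (Y = -8/(4077 + 1107) = -8/5184 = -8*1/5184 = -1/648 ≈ -0.0015432)
N(-11) - Y = 0 - 1*(-1/648) = 0 + 1/648 = 1/648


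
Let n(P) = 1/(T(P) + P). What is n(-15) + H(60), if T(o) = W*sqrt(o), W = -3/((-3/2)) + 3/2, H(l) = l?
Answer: 6536/109 - 14*I*sqrt(15)/1635 ≈ 59.963 - 0.033163*I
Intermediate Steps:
W = 7/2 (W = -3/((-3*1/2)) + 3*(1/2) = -3/(-3/2) + 3/2 = -3*(-2/3) + 3/2 = 2 + 3/2 = 7/2 ≈ 3.5000)
T(o) = 7*sqrt(o)/2
n(P) = 1/(P + 7*sqrt(P)/2) (n(P) = 1/(7*sqrt(P)/2 + P) = 1/(P + 7*sqrt(P)/2))
n(-15) + H(60) = 2/(2*(-15) + 7*sqrt(-15)) + 60 = 2/(-30 + 7*(I*sqrt(15))) + 60 = 2/(-30 + 7*I*sqrt(15)) + 60 = 60 + 2/(-30 + 7*I*sqrt(15))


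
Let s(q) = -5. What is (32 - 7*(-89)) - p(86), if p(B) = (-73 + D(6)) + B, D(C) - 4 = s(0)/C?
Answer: 3833/6 ≈ 638.83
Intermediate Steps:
D(C) = 4 - 5/C
p(B) = -419/6 + B (p(B) = (-73 + (4 - 5/6)) + B = (-73 + 19/6) + B = -419/6 + B)
(32 - 7*(-89)) - p(86) = (32 - 7*(-89)) - (-419/6 + 86) = (32 + 623) - 1*97/6 = 655 - 97/6 = 3833/6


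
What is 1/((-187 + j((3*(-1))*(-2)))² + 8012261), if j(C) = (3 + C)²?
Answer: 1/8023497 ≈ 1.2463e-7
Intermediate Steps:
1/((-187 + j((3*(-1))*(-2)))² + 8012261) = 1/((-187 + (3 + (3*(-1))*(-2))²)² + 8012261) = 1/((-187 + (3 - 3*(-2))²)² + 8012261) = 1/((-187 + (3 + 6)²)² + 8012261) = 1/((-187 + 9²)² + 8012261) = 1/((-187 + 81)² + 8012261) = 1/((-106)² + 8012261) = 1/(11236 + 8012261) = 1/8023497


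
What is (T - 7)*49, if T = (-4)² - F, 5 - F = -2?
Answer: 98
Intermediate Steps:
F = 7 (F = 5 - 1*(-2) = 5 + 2 = 7)
T = 9 (T = (-4)² - 1*7 = 16 - 7 = 9)
(T - 7)*49 = (9 - 7)*49 = 2*49 = 98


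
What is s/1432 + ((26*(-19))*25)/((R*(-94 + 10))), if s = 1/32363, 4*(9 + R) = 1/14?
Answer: -1144692253691/69932818344 ≈ -16.368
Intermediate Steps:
R = -503/56 (R = -9 + (¼)/14 = -9 + (¼)*(1/14) = -9 + 1/56 = -503/56 ≈ -8.9821)
s = 1/32363 ≈ 3.0899e-5
s/1432 + ((26*(-19))*25)/((R*(-94 + 10))) = (1/32363)/1432 + ((26*(-19))*25)/((-503*(-94 + 10)/56)) = (1/32363)*(1/1432) + (-494*25)/((-503/56*(-84))) = 1/46343816 - 12350/1509/2 = 1/46343816 - 12350*2/1509 = 1/46343816 - 24700/1509 = -1144692253691/69932818344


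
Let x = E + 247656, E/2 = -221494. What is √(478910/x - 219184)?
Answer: I*√2090742312526334/97666 ≈ 468.17*I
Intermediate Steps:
E = -442988 (E = 2*(-221494) = -442988)
x = -195332 (x = -442988 + 247656 = -195332)
√(478910/x - 219184) = √(478910/(-195332) - 219184) = √(478910*(-1/195332) - 219184) = √(-239455/97666 - 219184) = √(-21407063999/97666) = I*√2090742312526334/97666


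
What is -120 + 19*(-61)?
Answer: -1279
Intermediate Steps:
-120 + 19*(-61) = -120 - 1159 = -1279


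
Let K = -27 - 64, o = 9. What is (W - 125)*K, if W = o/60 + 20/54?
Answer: 6116929/540 ≈ 11328.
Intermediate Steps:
W = 281/540 (W = 9/60 + 20/54 = 9*(1/60) + 20*(1/54) = 3/20 + 10/27 = 281/540 ≈ 0.52037)
K = -91
(W - 125)*K = (281/540 - 125)*(-91) = -67219/540*(-91) = 6116929/540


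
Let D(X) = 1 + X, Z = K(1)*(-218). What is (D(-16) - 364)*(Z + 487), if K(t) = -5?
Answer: -597683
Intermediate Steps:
Z = 1090 (Z = -5*(-218) = 1090)
(D(-16) - 364)*(Z + 487) = ((1 - 16) - 364)*(1090 + 487) = (-15 - 364)*1577 = -379*1577 = -597683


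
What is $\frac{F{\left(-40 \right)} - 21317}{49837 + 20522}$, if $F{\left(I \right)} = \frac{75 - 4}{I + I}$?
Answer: $- \frac{568477}{1876240} \approx -0.30299$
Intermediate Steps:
$F{\left(I \right)} = \frac{71}{2 I}$
$\frac{F{\left(-40 \right)} - 21317}{49837 + 20522} = \frac{\frac{71}{2 \left(-40\right)} - 21317}{49837 + 20522} = \frac{\frac{71}{2} \left(- \frac{1}{40}\right) - 21317}{70359} = \left(- \frac{71}{80} - 21317\right) \frac{1}{70359} = \left(- \frac{1705431}{80}\right) \frac{1}{70359} = - \frac{568477}{1876240}$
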